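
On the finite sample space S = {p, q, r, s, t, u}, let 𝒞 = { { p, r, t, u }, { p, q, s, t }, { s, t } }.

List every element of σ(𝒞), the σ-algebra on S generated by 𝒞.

Begin from { {}, { s, t }, { p, q, s, t }, { p, r, t, u }, S } (that is, 𝒞 plus ∅ and S).
Pass 1 adds 4:
  { q, s }  = S∖{ p, r, t, u }
  { r, u }  = S∖{ p, q, s, t }
  { p, q, r, u }  = S∖{ s, t }
  { p, r, s, t, u }  = { s, t } ∪ { p, r, t, u }
Pass 2 adds 6:
  { q }  = S∖{ p, r, s, t, u }
  { q, s, t }  = { s, t } ∪ { q, s }
  { q, r, s, u }  = { r, u } ∪ { q, s }
  { r, s, t, u }  = { s, t } ∪ { r, u }
  { p, q, r, s, u }  = { p, q, r, u } ∪ { q, s }
  { p, q, r, t, u }  = { p, r, t, u } ∪ { p, q, r, u }
Pass 3 (7 new):
  { s }  = S∖{ p, q, r, t, u }
  { t }  = S∖{ p, q, r, s, u }
  { p, q }  = S∖{ r, s, t, u }
  { p, t }  = S∖{ q, r, s, u }
  { p, r, u }  = S∖{ q, s, t }
  { q, r, u }  = { r, u } ∪ { q }
  { q, r, s, t, u }  = { s, t } ∪ { q, r, s, u }
Pass 4 adds 9:
  { p }  = S∖{ q, r, s, t, u }
  { q, t }  = { q } ∪ { t }
  { p, q, s }  = { q, s } ∪ { p, q }
  { p, q, t }  = { q } ∪ { p, t }
  { p, s, t }  = S∖{ q, r, u }
  { r, s, u }  = { r, u } ∪ { s }
  { r, t, u }  = { t } ∪ { r, u }
  { p, r, s, u }  = { p, r, u } ∪ { s }
  { q, r, t, u }  = { q, r, u } ∪ { t }
Pass 5: 1 new —
  { p, s }  = S∖{ q, r, t, u }
Pass 6 adds nothing — fixpoint reached.

Therefore σ(𝒞) = { {}, { p }, { q }, { s }, { t }, { p, q }, { p, s }, { p, t }, { q, s }, { q, t }, { r, u }, { s, t }, { p, q, s }, { p, q, t }, { p, r, u }, { p, s, t }, { q, r, u }, { q, s, t }, { r, s, u }, { r, t, u }, { p, q, r, u }, { p, q, s, t }, { p, r, s, u }, { p, r, t, u }, { q, r, s, u }, { q, r, t, u }, { r, s, t, u }, { p, q, r, s, u }, { p, q, r, t, u }, { p, r, s, t, u }, { q, r, s, t, u }, S } (|σ(𝒞)| = 32).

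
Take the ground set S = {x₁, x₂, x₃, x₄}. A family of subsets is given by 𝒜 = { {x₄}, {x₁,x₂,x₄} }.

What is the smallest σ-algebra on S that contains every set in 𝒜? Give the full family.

Answer: σ(𝒜) = { ∅, {x₃}, {x₄}, {x₁,x₂}, {x₃,x₄}, {x₁,x₂,x₃}, {x₁,x₂,x₄}, S }

Trace:
Take S₀ = 𝒜 ∪ {∅, S} = { ∅, {x₄}, {x₁,x₂,x₄}, S }.
Iteration 1: +2 →
  {x₃}  = complement {x₁,x₂,x₄}
  {x₁,x₂,x₃}  = complement {x₄}
  |family| = 6
Iteration 2 adds 1:
  {x₃,x₄}  = {x₃} ∪ {x₄}
  |family| = 7
Iteration 3. New:
  {x₁,x₂}  = complement {x₃,x₄}
  |family| = 8
Iteration 4: closed — nothing new.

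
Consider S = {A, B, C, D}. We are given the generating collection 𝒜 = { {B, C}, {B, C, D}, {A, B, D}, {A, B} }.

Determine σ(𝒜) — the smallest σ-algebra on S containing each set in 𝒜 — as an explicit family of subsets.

Answer: σ(𝒜) = { ∅, {A}, {B}, {C}, {D}, {A, B}, {A, C}, {A, D}, {B, C}, {B, D}, {C, D}, {A, B, C}, {A, B, D}, {A, C, D}, {B, C, D}, S }

Check:
Start: 𝒜 ∪ {∅, S} = { ∅, {A, B}, {B, C}, {A, B, D}, {B, C, D}, S }.
Step 1 (5 new):
  {A}  = S∖{B, C, D}
  {C}  = S∖{A, B, D}
  {A, D}  = S∖{B, C}
  {C, D}  = S∖{A, B}
  {A, B, C}  = {B, C} ∪ {A, B}
Step 2 adds 3:
  {D}  = S∖{A, B, C}
  {A, C}  = {C} ∪ {A}
  {A, C, D}  = {C, D} ∪ {A, D}
Step 3. New:
  {B}  = S∖{A, C, D}
  {B, D}  = S∖{A, C}
Step 4: stable.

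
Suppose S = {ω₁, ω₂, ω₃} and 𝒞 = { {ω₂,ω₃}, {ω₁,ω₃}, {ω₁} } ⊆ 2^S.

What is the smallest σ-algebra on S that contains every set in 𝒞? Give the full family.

σ(𝒞) = { {}, {ω₁}, {ω₂}, {ω₃}, {ω₁,ω₂}, {ω₁,ω₃}, {ω₂,ω₃}, S }

Working:
Take S₀ = 𝒞 ∪ {∅, S} = { {}, {ω₁}, {ω₁,ω₃}, {ω₂,ω₃}, S }.
Pass 1: +1 →
  {ω₂}  = ᶜ of {ω₁,ω₃}
Pass 2 adds 1:
  {ω₁,ω₂}  = {ω₂} ∪ {ω₁}
Pass 3: 1 new —
  {ω₃}  = ᶜ of {ω₁,ω₂}
Pass 4: no new sets; the family is a σ-algebra.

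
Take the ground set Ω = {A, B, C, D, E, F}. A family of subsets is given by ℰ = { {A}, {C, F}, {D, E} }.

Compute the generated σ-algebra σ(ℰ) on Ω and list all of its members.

Begin from { {}, {A}, {C, F}, {D, E}, Ω } (that is, ℰ plus ∅ and Ω).
Pass 1: 6 new —
  {A, C, F}  = {C, F} ∪ {A}
  {A, D, E}  = {D, E} ∪ {A}
  {A, B, C, F}  = ᶜ of {D, E}
  {A, B, D, E}  = ᶜ of {C, F}
  {C, D, E, F}  = {D, E} ∪ {C, F}
  {B, C, D, E, F}  = ᶜ of {A}
  |family| = 11
Pass 2: 4 new —
  {A, B}  = ᶜ of {C, D, E, F}
  {B, C, F}  = ᶜ of {A, D, E}
  {B, D, E}  = ᶜ of {A, C, F}
  {A, C, D, E, F}  = {A, D, E} ∪ {A, C, F}
  |family| = 15
Pass 3 (1 new):
  {B}  = ᶜ of {A, C, D, E, F}
  |family| = 16
After Pass 4 the family is unchanged; done.

Hence σ(ℰ) has 16 members: { {}, {A}, {B}, {A, B}, {C, F}, {D, E}, {A, C, F}, {A, D, E}, {B, C, F}, {B, D, E}, {A, B, C, F}, {A, B, D, E}, {C, D, E, F}, {A, C, D, E, F}, {B, C, D, E, F}, Ω }.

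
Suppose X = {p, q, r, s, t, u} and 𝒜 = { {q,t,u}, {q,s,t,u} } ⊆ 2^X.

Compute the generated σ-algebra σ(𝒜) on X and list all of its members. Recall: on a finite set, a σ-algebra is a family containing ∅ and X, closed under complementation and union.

Begin from { ∅, {q,t,u}, {q,s,t,u}, X } (that is, 𝒜 plus ∅ and X).
Round 1. New:
  {p,r}  = ᶜ of {q,s,t,u}
  {p,r,s}  = ᶜ of {q,t,u}
  — 6 sets.
Round 2 (1 new):
  {p,q,r,t,u}  = {p,r} ∪ {q,t,u}
  — 7 sets.
Round 3: 1 new —
  {s}  = ᶜ of {p,q,r,t,u}
  — 8 sets.
Round 4: already closed under ᶜ and ∪.

Therefore σ(𝒜) = { ∅, {s}, {p,r}, {p,r,s}, {q,t,u}, {q,s,t,u}, {p,q,r,t,u}, X } (|σ(𝒜)| = 8).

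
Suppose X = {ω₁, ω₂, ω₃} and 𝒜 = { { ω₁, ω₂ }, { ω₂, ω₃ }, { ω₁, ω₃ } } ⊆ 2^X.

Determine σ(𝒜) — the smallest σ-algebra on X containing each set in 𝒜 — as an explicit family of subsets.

Answer: σ(𝒜) = { ∅, { ω₁ }, { ω₂ }, { ω₃ }, { ω₁, ω₂ }, { ω₁, ω₃ }, { ω₂, ω₃ }, X }

Trace:
Start: 𝒜 ∪ {∅, X} = { ∅, { ω₁, ω₂ }, { ω₁, ω₃ }, { ω₂, ω₃ }, X }.
Round 1 (3 new):
  { ω₁ }  = complement { ω₂, ω₃ }
  { ω₂ }  = complement { ω₁, ω₃ }
  { ω₃ }  = complement { ω₁, ω₂ }
  |family| = 8
Round 2: no new sets; the family is a σ-algebra.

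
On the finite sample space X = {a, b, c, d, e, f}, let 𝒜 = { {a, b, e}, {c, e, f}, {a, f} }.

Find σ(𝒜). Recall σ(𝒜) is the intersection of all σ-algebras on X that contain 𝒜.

Begin from { {}, {a, f}, {a, b, e}, {c, e, f}, X } (that is, 𝒜 plus ∅ and X).
Pass 1 adds 6:
  {a, b, d}  = {c, e, f}ᶜ
  {c, d, f}  = {a, b, e}ᶜ
  {a, b, e, f}  = {a, b, e} ∪ {a, f}
  {a, c, e, f}  = {c, e, f} ∪ {a, f}
  {b, c, d, e}  = {a, f}ᶜ
  {a, b, c, e, f}  = {a, b, e} ∪ {c, e, f}
  [11 total]
Pass 2: 12 new —
  {d}  = {a, b, c, e, f}ᶜ
  {b, d}  = {a, c, e, f}ᶜ
  {c, d}  = {a, b, e, f}ᶜ
  {a, b, d, e}  = {a, b, d} ∪ {a, b, e}
  {a, b, d, f}  = {a, f} ∪ {a, b, d}
  {a, c, d, f}  = {a, f} ∪ {c, d, f}
  {c, d, e, f}  = {c, e, f} ∪ {c, d, f}
  {a, b, c, d, e}  = {b, c, d, e} ∪ {a, b, d}
  {a, b, c, d, f}  = {a, b, d} ∪ {c, d, f}
  {a, b, d, e, f}  = {a, b, d} ∪ {a, b, e, f}
  {a, c, d, e, f}  = {a, c, e, f} ∪ {c, d, f}
  {b, c, d, e, f}  = {b, c, d, e} ∪ {c, e, f}
  [23 total]
Pass 3: +13 →
  {a}  = {b, c, d, e, f}ᶜ
  {b}  = {a, c, d, e, f}ᶜ
  {c}  = {a, b, d, e, f}ᶜ
  {e}  = {a, b, c, d, f}ᶜ
  {f}  = {a, b, c, d, e}ᶜ
  {a, b}  = {c, d, e, f}ᶜ
  {b, e}  = {a, c, d, f}ᶜ
  {c, e}  = {a, b, d, f}ᶜ
  {c, f}  = {a, b, d, e}ᶜ
  {a, d, f}  = {a, f} ∪ {d}
  {b, c, d}  = {c, d} ∪ {b, d}
  {a, b, c, d}  = {c, d} ∪ {a, b, d}
  {b, c, d, f}  = {c, d, f} ∪ {b, d}
  [36 total]
Pass 4: +24 →
  {a, c}  = {a} ∪ {c}
  {a, d}  = {a} ∪ {d}
  {a, e}  = {b, c, d, f}ᶜ
  {b, c}  = {b} ∪ {c}
  {b, f}  = {b} ∪ {f}
  {d, e}  = {e} ∪ {d}
  {d, f}  = {f} ∪ {d}
  {e, f}  = {a, b, c, d}ᶜ
  {a, b, c}  = {a, b} ∪ {c}
  {a, b, f}  = {a, b} ∪ {a, f}
  {a, c, d}  = {c, d} ∪ {a}
  {a, c, e}  = {a} ∪ {c, e}
  {a, c, f}  = {a} ∪ {c, f}
  {a, e, f}  = {b, c, d}ᶜ
  {b, c, e}  = {a, d, f}ᶜ
  {b, c, f}  = {b} ∪ {c, f}
  {b, d, e}  = {b, e} ∪ {d}
  {b, d, f}  = {f} ∪ {b, d}
  {b, e, f}  = {b, e} ∪ {f}
  {c, d, e}  = {c, d} ∪ {e}
  {a, b, c, e}  = {a, b} ∪ {c, e}
  {a, b, c, f}  = {a, b} ∪ {c, f}
  {a, d, e, f}  = {a, d, f} ∪ {e}
  {b, c, e, f}  = {b, e} ∪ {c, e, f}
  [60 total]
Pass 5 adds 4:
  {a, d, e}  = {b, c, f}ᶜ
  {d, e, f}  = {a, b, c}ᶜ
  {a, c, d, e}  = {b, f}ᶜ
  {b, d, e, f}  = {a, c}ᶜ
  [64 total]
Pass 6: already closed under ᶜ and ∪.

Therefore σ(𝒜) = { {}, {a}, {b}, {c}, {d}, {e}, {f}, {a, b}, {a, c}, {a, d}, {a, e}, {a, f}, {b, c}, {b, d}, {b, e}, {b, f}, {c, d}, {c, e}, {c, f}, {d, e}, {d, f}, {e, f}, {a, b, c}, {a, b, d}, {a, b, e}, {a, b, f}, {a, c, d}, {a, c, e}, {a, c, f}, {a, d, e}, {a, d, f}, {a, e, f}, {b, c, d}, {b, c, e}, {b, c, f}, {b, d, e}, {b, d, f}, {b, e, f}, {c, d, e}, {c, d, f}, {c, e, f}, {d, e, f}, {a, b, c, d}, {a, b, c, e}, {a, b, c, f}, {a, b, d, e}, {a, b, d, f}, {a, b, e, f}, {a, c, d, e}, {a, c, d, f}, {a, c, e, f}, {a, d, e, f}, {b, c, d, e}, {b, c, d, f}, {b, c, e, f}, {b, d, e, f}, {c, d, e, f}, {a, b, c, d, e}, {a, b, c, d, f}, {a, b, c, e, f}, {a, b, d, e, f}, {a, c, d, e, f}, {b, c, d, e, f}, X } (|σ(𝒜)| = 64).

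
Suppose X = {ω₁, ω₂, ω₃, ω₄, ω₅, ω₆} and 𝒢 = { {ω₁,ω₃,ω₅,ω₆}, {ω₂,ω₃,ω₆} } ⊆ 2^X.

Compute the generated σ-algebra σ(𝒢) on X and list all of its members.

Initial family (4 sets): { {}, {ω₂,ω₃,ω₆}, {ω₁,ω₃,ω₅,ω₆}, X }.
Round 1 (3 new):
  {ω₂,ω₄}  = {ω₁,ω₃,ω₅,ω₆}ᶜ
  {ω₁,ω₄,ω₅}  = {ω₂,ω₃,ω₆}ᶜ
  {ω₁,ω₂,ω₃,ω₅,ω₆}  = {ω₂,ω₃,ω₆} ∪ {ω₁,ω₃,ω₅,ω₆}
  |family| = 7
Round 2 adds 4:
  {ω₄}  = {ω₁,ω₂,ω₃,ω₅,ω₆}ᶜ
  {ω₁,ω₂,ω₄,ω₅}  = {ω₁,ω₄,ω₅} ∪ {ω₂,ω₄}
  {ω₂,ω₃,ω₄,ω₆}  = {ω₂,ω₃,ω₆} ∪ {ω₂,ω₄}
  {ω₁,ω₃,ω₄,ω₅,ω₆}  = {ω₁,ω₄,ω₅} ∪ {ω₁,ω₃,ω₅,ω₆}
  |family| = 11
Round 3 adds 3:
  {ω₂}  = {ω₁,ω₃,ω₄,ω₅,ω₆}ᶜ
  {ω₁,ω₅}  = {ω₂,ω₃,ω₄,ω₆}ᶜ
  {ω₃,ω₆}  = {ω₁,ω₂,ω₄,ω₅}ᶜ
  |family| = 14
Round 4. New:
  {ω₁,ω₂,ω₅}  = {ω₁,ω₅} ∪ {ω₂}
  {ω₃,ω₄,ω₆}  = {ω₃,ω₆} ∪ {ω₄}
  |family| = 16
Round 5 adds nothing — fixpoint reached.

σ(𝒢) = { {}, {ω₂}, {ω₄}, {ω₁,ω₅}, {ω₂,ω₄}, {ω₃,ω₆}, {ω₁,ω₂,ω₅}, {ω₁,ω₄,ω₅}, {ω₂,ω₃,ω₆}, {ω₃,ω₄,ω₆}, {ω₁,ω₂,ω₄,ω₅}, {ω₁,ω₃,ω₅,ω₆}, {ω₂,ω₃,ω₄,ω₆}, {ω₁,ω₂,ω₃,ω₅,ω₆}, {ω₁,ω₃,ω₄,ω₅,ω₆}, X }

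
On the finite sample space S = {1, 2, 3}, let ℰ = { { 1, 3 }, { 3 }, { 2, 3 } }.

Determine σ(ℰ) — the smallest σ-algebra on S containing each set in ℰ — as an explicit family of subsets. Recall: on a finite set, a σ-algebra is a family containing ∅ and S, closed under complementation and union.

|σ(ℰ)| = 8.  σ(ℰ) = { ∅, { 1 }, { 2 }, { 3 }, { 1, 2 }, { 1, 3 }, { 2, 3 }, S }

Derivation:
Take S₀ = ℰ ∪ {∅, S} = { ∅, { 3 }, { 1, 3 }, { 2, 3 }, S }.
Round 1: 3 new —
  { 1 }  = ᶜ of { 2, 3 }
  { 2 }  = ᶜ of { 1, 3 }
  { 1, 2 }  = ᶜ of { 3 }
  — 8 sets.
Round 2: stable.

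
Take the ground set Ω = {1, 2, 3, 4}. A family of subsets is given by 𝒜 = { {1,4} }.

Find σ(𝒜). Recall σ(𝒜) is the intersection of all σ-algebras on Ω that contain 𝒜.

σ(𝒜) = { {}, {1,4}, {2,3}, Ω }

Working:
Take S₀ = 𝒜 ∪ {∅, Ω} = { {}, {1,4}, Ω }.
Iteration 1 (1 new):
  {2,3}  = Ω∖{1,4}
  (now 4)
Iteration 2: closed — nothing new.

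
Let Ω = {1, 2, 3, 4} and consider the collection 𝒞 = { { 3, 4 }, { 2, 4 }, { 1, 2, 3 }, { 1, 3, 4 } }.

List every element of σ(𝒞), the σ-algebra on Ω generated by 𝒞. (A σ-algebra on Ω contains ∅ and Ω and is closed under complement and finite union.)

Seed the family with 𝒞 together with ∅ and Ω: { {}, { 2, 4 }, { 3, 4 }, { 1, 2, 3 }, { 1, 3, 4 }, Ω }.
Iteration 1 (5 new):
  { 2 }  = Ω∖{ 1, 3, 4 }
  { 4 }  = Ω∖{ 1, 2, 3 }
  { 1, 2 }  = Ω∖{ 3, 4 }
  { 1, 3 }  = Ω∖{ 2, 4 }
  { 2, 3, 4 }  = { 3, 4 } ∪ { 2, 4 }
Iteration 2 (2 new):
  { 1 }  = Ω∖{ 2, 3, 4 }
  { 1, 2, 4 }  = { 1, 2 } ∪ { 4 }
Iteration 3: +2 →
  { 3 }  = Ω∖{ 1, 2, 4 }
  { 1, 4 }  = { 4 } ∪ { 1 }
Iteration 4 adds 1:
  { 2, 3 }  = Ω∖{ 1, 4 }
Iteration 5: closed — nothing new.

Therefore σ(𝒞) = { {}, { 1 }, { 2 }, { 3 }, { 4 }, { 1, 2 }, { 1, 3 }, { 1, 4 }, { 2, 3 }, { 2, 4 }, { 3, 4 }, { 1, 2, 3 }, { 1, 2, 4 }, { 1, 3, 4 }, { 2, 3, 4 }, Ω } (|σ(𝒞)| = 16).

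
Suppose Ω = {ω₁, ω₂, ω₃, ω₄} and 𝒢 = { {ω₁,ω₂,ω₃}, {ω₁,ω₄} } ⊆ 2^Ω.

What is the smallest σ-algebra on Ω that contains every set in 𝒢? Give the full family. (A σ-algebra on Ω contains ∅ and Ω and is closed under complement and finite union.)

Take S₀ = 𝒢 ∪ {∅, Ω} = { ∅, {ω₁,ω₄}, {ω₁,ω₂,ω₃}, Ω }.
Iteration 1. New:
  {ω₄}  = complement {ω₁,ω₂,ω₃}
  {ω₂,ω₃}  = complement {ω₁,ω₄}
Iteration 2 (1 new):
  {ω₂,ω₃,ω₄}  = {ω₂,ω₃} ∪ {ω₄}
Iteration 3 (1 new):
  {ω₁}  = complement {ω₂,ω₃,ω₄}
Iteration 4: stable.

Hence σ(𝒢) has 8 members: { ∅, {ω₁}, {ω₄}, {ω₁,ω₄}, {ω₂,ω₃}, {ω₁,ω₂,ω₃}, {ω₂,ω₃,ω₄}, Ω }.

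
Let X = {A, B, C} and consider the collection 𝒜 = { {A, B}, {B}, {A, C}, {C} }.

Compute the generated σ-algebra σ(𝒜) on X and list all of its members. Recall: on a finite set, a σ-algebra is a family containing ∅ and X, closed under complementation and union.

|σ(𝒜)| = 8.  σ(𝒜) = { ∅, {A}, {B}, {C}, {A, B}, {A, C}, {B, C}, X }

Derivation:
Seed the family with 𝒜 together with ∅ and X: { ∅, {B}, {C}, {A, B}, {A, C}, X }.
Pass 1: 1 new —
  {B, C}  = {C} ∪ {B}
  [7 total]
Pass 2. New:
  {A}  = complement {B, C}
  [8 total]
Pass 3: no new sets; the family is a σ-algebra.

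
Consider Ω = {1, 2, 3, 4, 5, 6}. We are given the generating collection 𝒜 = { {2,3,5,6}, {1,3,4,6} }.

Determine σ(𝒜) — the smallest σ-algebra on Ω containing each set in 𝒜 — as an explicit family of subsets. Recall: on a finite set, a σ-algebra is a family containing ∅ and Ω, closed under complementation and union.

Start: 𝒜 ∪ {∅, Ω} = { {}, {1,3,4,6}, {2,3,5,6}, Ω }.
Iteration 1 adds 2:
  {1,4}  = Ω∖{2,3,5,6}
  {2,5}  = Ω∖{1,3,4,6}
  |family| = 6
Iteration 2. New:
  {1,2,4,5}  = {2,5} ∪ {1,4}
  |family| = 7
Iteration 3 (1 new):
  {3,6}  = Ω∖{1,2,4,5}
  |family| = 8
Iteration 4: stable.

σ(𝒜) = { {}, {1,4}, {2,5}, {3,6}, {1,2,4,5}, {1,3,4,6}, {2,3,5,6}, Ω }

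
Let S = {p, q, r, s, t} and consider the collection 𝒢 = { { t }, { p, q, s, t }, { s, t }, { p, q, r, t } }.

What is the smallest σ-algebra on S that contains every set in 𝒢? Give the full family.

σ(𝒢) (16 sets): { {}, { r }, { s }, { t }, { p, q }, { r, s }, { r, t }, { s, t }, { p, q, r }, { p, q, s }, { p, q, t }, { r, s, t }, { p, q, r, s }, { p, q, r, t }, { p, q, s, t }, S }

Trace:
Start: 𝒢 ∪ {∅, S} = { {}, { t }, { s, t }, { p, q, r, t }, { p, q, s, t }, S }.
Step 1: 4 new —
  { r }  = complement { p, q, s, t }
  { s }  = complement { p, q, r, t }
  { p, q, r }  = complement { s, t }
  { p, q, r, s }  = complement { t }
  [10 total]
Step 2: +3 →
  { r, s }  = { r } ∪ { s }
  { r, t }  = { t } ∪ { r }
  { r, s, t }  = { s, t } ∪ { r }
  [13 total]
Step 3 (3 new):
  { p, q }  = complement { r, s, t }
  { p, q, s }  = complement { r, t }
  { p, q, t }  = complement { r, s }
  [16 total]
Step 4: closed — nothing new.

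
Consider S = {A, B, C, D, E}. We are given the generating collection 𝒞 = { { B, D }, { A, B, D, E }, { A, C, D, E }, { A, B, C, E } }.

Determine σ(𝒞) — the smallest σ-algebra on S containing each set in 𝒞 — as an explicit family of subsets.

Begin from { {  }, { B, D }, { A, B, C, E }, { A, B, D, E }, { A, C, D, E }, S } (that is, 𝒞 plus ∅ and S).
Iteration 1: 4 new —
  { B }  = { A, C, D, E }ᶜ
  { C }  = { A, B, D, E }ᶜ
  { D }  = { A, B, C, E }ᶜ
  { A, C, E }  = { B, D }ᶜ
  |family| = 10
Iteration 2 adds 3:
  { B, C }  = { B } ∪ { C }
  { C, D }  = { C } ∪ { D }
  { B, C, D }  = { C } ∪ { B, D }
  |family| = 13
Iteration 3 adds 3:
  { A, E }  = { B, C, D }ᶜ
  { A, B, E }  = { C, D }ᶜ
  { A, D, E }  = { B, C }ᶜ
  |family| = 16
Iteration 4: no new sets; the family is a σ-algebra.

|σ(𝒞)| = 16.  σ(𝒞) = { {  }, { B }, { C }, { D }, { A, E }, { B, C }, { B, D }, { C, D }, { A, B, E }, { A, C, E }, { A, D, E }, { B, C, D }, { A, B, C, E }, { A, B, D, E }, { A, C, D, E }, S }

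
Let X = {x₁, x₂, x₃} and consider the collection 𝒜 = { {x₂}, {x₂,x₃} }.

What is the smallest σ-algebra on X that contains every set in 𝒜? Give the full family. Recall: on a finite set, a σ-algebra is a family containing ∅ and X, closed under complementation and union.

σ(𝒜) = { ∅, {x₁}, {x₂}, {x₃}, {x₁,x₂}, {x₁,x₃}, {x₂,x₃}, X }

Working:
Initial family (4 sets): { ∅, {x₂}, {x₂,x₃}, X }.
Round 1: +2 →
  {x₁}  = complement {x₂,x₃}
  {x₁,x₃}  = complement {x₂}
  |family| = 6
Round 2. New:
  {x₁,x₂}  = {x₂} ∪ {x₁}
  |family| = 7
Round 3 (1 new):
  {x₃}  = complement {x₁,x₂}
  |family| = 8
Round 4 adds nothing — fixpoint reached.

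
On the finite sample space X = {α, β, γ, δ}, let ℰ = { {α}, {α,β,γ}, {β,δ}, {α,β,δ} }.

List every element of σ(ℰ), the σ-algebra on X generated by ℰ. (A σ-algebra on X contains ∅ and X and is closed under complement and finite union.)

Begin from { {}, {α}, {β,δ}, {α,β,γ}, {α,β,δ}, X } (that is, ℰ plus ∅ and X).
Round 1: +4 →
  {γ}  = complement {α,β,δ}
  {δ}  = complement {α,β,γ}
  {α,γ}  = complement {β,δ}
  {β,γ,δ}  = complement {α}
  |family| = 10
Round 2: +3 →
  {α,δ}  = {δ} ∪ {α}
  {γ,δ}  = {γ} ∪ {δ}
  {α,γ,δ}  = {α,γ} ∪ {δ}
  |family| = 13
Round 3: +3 →
  {β}  = complement {α,γ,δ}
  {α,β}  = complement {γ,δ}
  {β,γ}  = complement {α,δ}
  |family| = 16
After Round 4 the family is unchanged; done.

Therefore σ(ℰ) = { {}, {α}, {β}, {γ}, {δ}, {α,β}, {α,γ}, {α,δ}, {β,γ}, {β,δ}, {γ,δ}, {α,β,γ}, {α,β,δ}, {α,γ,δ}, {β,γ,δ}, X } (|σ(ℰ)| = 16).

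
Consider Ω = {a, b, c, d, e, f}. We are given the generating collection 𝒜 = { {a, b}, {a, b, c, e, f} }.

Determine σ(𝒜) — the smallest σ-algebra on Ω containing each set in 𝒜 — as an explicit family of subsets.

Initial family (4 sets): { {}, {a, b}, {a, b, c, e, f}, Ω }.
Pass 1: +2 →
  {d}  = ᶜ of {a, b, c, e, f}
  {c, d, e, f}  = ᶜ of {a, b}
  |family| = 6
Pass 2. New:
  {a, b, d}  = {a, b} ∪ {d}
  |family| = 7
Pass 3 (1 new):
  {c, e, f}  = ᶜ of {a, b, d}
  |family| = 8
Pass 4: closed — nothing new.

Hence σ(𝒜) has 8 members: { {}, {d}, {a, b}, {a, b, d}, {c, e, f}, {c, d, e, f}, {a, b, c, e, f}, Ω }.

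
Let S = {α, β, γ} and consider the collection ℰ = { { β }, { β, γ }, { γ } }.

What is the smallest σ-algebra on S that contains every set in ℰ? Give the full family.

Answer: σ(ℰ) = { {  }, { α }, { β }, { γ }, { α, β }, { α, γ }, { β, γ }, S }

Check:
Seed the family with ℰ together with ∅ and S: { {  }, { β }, { γ }, { β, γ }, S }.
Step 1: 3 new —
  { α }  = complement { β, γ }
  { α, β }  = complement { γ }
  { α, γ }  = complement { β }
  — 8 sets.
After Step 2 the family is unchanged; done.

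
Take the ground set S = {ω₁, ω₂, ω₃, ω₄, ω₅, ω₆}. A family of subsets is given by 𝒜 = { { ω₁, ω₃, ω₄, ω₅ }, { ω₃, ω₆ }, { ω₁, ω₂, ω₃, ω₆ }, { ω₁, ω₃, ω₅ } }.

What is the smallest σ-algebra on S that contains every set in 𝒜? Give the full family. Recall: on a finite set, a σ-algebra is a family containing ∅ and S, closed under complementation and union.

|σ(𝒜)| = 64.  σ(𝒜) = { ∅, { ω₁ }, { ω₂ }, { ω₃ }, { ω₄ }, { ω₅ }, { ω₆ }, { ω₁, ω₂ }, { ω₁, ω₃ }, { ω₁, ω₄ }, { ω₁, ω₅ }, { ω₁, ω₆ }, { ω₂, ω₃ }, { ω₂, ω₄ }, { ω₂, ω₅ }, { ω₂, ω₆ }, { ω₃, ω₄ }, { ω₃, ω₅ }, { ω₃, ω₆ }, { ω₄, ω₅ }, { ω₄, ω₆ }, { ω₅, ω₆ }, { ω₁, ω₂, ω₃ }, { ω₁, ω₂, ω₄ }, { ω₁, ω₂, ω₅ }, { ω₁, ω₂, ω₆ }, { ω₁, ω₃, ω₄ }, { ω₁, ω₃, ω₅ }, { ω₁, ω₃, ω₆ }, { ω₁, ω₄, ω₅ }, { ω₁, ω₄, ω₆ }, { ω₁, ω₅, ω₆ }, { ω₂, ω₃, ω₄ }, { ω₂, ω₃, ω₅ }, { ω₂, ω₃, ω₆ }, { ω₂, ω₄, ω₅ }, { ω₂, ω₄, ω₆ }, { ω₂, ω₅, ω₆ }, { ω₃, ω₄, ω₅ }, { ω₃, ω₄, ω₆ }, { ω₃, ω₅, ω₆ }, { ω₄, ω₅, ω₆ }, { ω₁, ω₂, ω₃, ω₄ }, { ω₁, ω₂, ω₃, ω₅ }, { ω₁, ω₂, ω₃, ω₆ }, { ω₁, ω₂, ω₄, ω₅ }, { ω₁, ω₂, ω₄, ω₆ }, { ω₁, ω₂, ω₅, ω₆ }, { ω₁, ω₃, ω₄, ω₅ }, { ω₁, ω₃, ω₄, ω₆ }, { ω₁, ω₃, ω₅, ω₆ }, { ω₁, ω₄, ω₅, ω₆ }, { ω₂, ω₃, ω₄, ω₅ }, { ω₂, ω₃, ω₄, ω₆ }, { ω₂, ω₃, ω₅, ω₆ }, { ω₂, ω₄, ω₅, ω₆ }, { ω₃, ω₄, ω₅, ω₆ }, { ω₁, ω₂, ω₃, ω₄, ω₅ }, { ω₁, ω₂, ω₃, ω₄, ω₆ }, { ω₁, ω₂, ω₃, ω₅, ω₆ }, { ω₁, ω₂, ω₄, ω₅, ω₆ }, { ω₁, ω₃, ω₄, ω₅, ω₆ }, { ω₂, ω₃, ω₄, ω₅, ω₆ }, S }

Trace:
Start: 𝒜 ∪ {∅, S} = { ∅, { ω₃, ω₆ }, { ω₁, ω₃, ω₅ }, { ω₁, ω₂, ω₃, ω₆ }, { ω₁, ω₃, ω₄, ω₅ }, S }.
Step 1: +7 →
  { ω₂, ω₆ }  = { ω₁, ω₃, ω₄, ω₅ }ᶜ
  { ω₄, ω₅ }  = { ω₁, ω₂, ω₃, ω₆ }ᶜ
  { ω₂, ω₄, ω₆ }  = { ω₁, ω₃, ω₅ }ᶜ
  { ω₁, ω₂, ω₄, ω₅ }  = { ω₃, ω₆ }ᶜ
  { ω₁, ω₃, ω₅, ω₆ }  = { ω₃, ω₆ } ∪ { ω₁, ω₃, ω₅ }
  { ω₁, ω₂, ω₃, ω₅, ω₆ }  = { ω₁, ω₃, ω₅ } ∪ { ω₁, ω₂, ω₃, ω₆ }
  { ω₁, ω₃, ω₄, ω₅, ω₆ }  = { ω₁, ω₃, ω₄, ω₅ } ∪ { ω₃, ω₆ }
  (now 13)
Step 2 adds 10:
  { ω₂ }  = { ω₁, ω₃, ω₄, ω₅, ω₆ }ᶜ
  { ω₄ }  = { ω₁, ω₂, ω₃, ω₅, ω₆ }ᶜ
  { ω₂, ω₄ }  = { ω₁, ω₃, ω₅, ω₆ }ᶜ
  { ω₂, ω₃, ω₆ }  = { ω₂, ω₆ } ∪ { ω₃, ω₆ }
  { ω₂, ω₃, ω₄, ω₆ }  = { ω₂, ω₄, ω₆ } ∪ { ω₃, ω₆ }
  { ω₂, ω₄, ω₅, ω₆ }  = { ω₂, ω₄, ω₆ } ∪ { ω₄, ω₅ }
  { ω₃, ω₄, ω₅, ω₆ }  = { ω₄, ω₅ } ∪ { ω₃, ω₆ }
  { ω₁, ω₂, ω₃, ω₄, ω₅ }  = { ω₁, ω₃, ω₅ } ∪ { ω₁, ω₂, ω₄, ω₅ }
  { ω₁, ω₂, ω₃, ω₄, ω₆ }  = { ω₂, ω₄, ω₆ } ∪ { ω₁, ω₂, ω₃, ω₆ }
  { ω₁, ω₂, ω₄, ω₅, ω₆ }  = { ω₂, ω₄, ω₆ } ∪ { ω₁, ω₂, ω₄, ω₅ }
  (now 23)
Step 3: 11 new —
  { ω₃ }  = { ω₁, ω₂, ω₄, ω₅, ω₆ }ᶜ
  { ω₅ }  = { ω₁, ω₂, ω₃, ω₄, ω₆ }ᶜ
  { ω₆ }  = { ω₁, ω₂, ω₃, ω₄, ω₅ }ᶜ
  { ω₁, ω₂ }  = { ω₃, ω₄, ω₅, ω₆ }ᶜ
  { ω₁, ω₃ }  = { ω₂, ω₄, ω₅, ω₆ }ᶜ
  { ω₁, ω₅ }  = { ω₂, ω₃, ω₄, ω₆ }ᶜ
  { ω₁, ω₄, ω₅ }  = { ω₂, ω₃, ω₆ }ᶜ
  { ω₂, ω₄, ω₅ }  = { ω₂ } ∪ { ω₄, ω₅ }
  { ω₃, ω₄, ω₆ }  = { ω₃, ω₆ } ∪ { ω₄ }
  { ω₁, ω₂, ω₃, ω₅ }  = { ω₁, ω₃, ω₅ } ∪ { ω₂ }
  { ω₂, ω₃, ω₄, ω₅, ω₆ }  = { ω₂, ω₄, ω₆ } ∪ { ω₃, ω₄, ω₅, ω₆ }
  (now 34)
Step 4 adds 26:
  { ω₁ }  = { ω₂, ω₃, ω₄, ω₅, ω₆ }ᶜ
  { ω₂, ω₃ }  = { ω₂ } ∪ { ω₃ }
  { ω₂, ω₅ }  = { ω₂ } ∪ { ω₅ }
  { ω₃, ω₄ }  = { ω₃ } ∪ { ω₄ }
  { ω₃, ω₅ }  = { ω₅ } ∪ { ω₃ }
  { ω₄, ω₆ }  = { ω₁, ω₂, ω₃, ω₅ }ᶜ
  { ω₅, ω₆ }  = { ω₆ } ∪ { ω₅ }
  { ω₁, ω₂, ω₃ }  = { ω₁, ω₂ } ∪ { ω₃ }
  { ω₁, ω₂, ω₄ }  = { ω₁, ω₂ } ∪ { ω₄ }
  { ω₁, ω₂, ω₅ }  = { ω₃, ω₄, ω₆ }ᶜ
  { ω₁, ω₂, ω₆ }  = { ω₁, ω₂ } ∪ { ω₂, ω₆ }
  { ω₁, ω₃, ω₄ }  = { ω₁, ω₃ } ∪ { ω₄ }
  { ω₁, ω₃, ω₆ }  = { ω₂, ω₄, ω₅ }ᶜ
  { ω₁, ω₅, ω₆ }  = { ω₆ } ∪ { ω₁, ω₅ }
  { ω₂, ω₃, ω₄ }  = { ω₃ } ∪ { ω₂, ω₄ }
  { ω₂, ω₅, ω₆ }  = { ω₂, ω₆ } ∪ { ω₅ }
  { ω₃, ω₄, ω₅ }  = { ω₄, ω₅ } ∪ { ω₃ }
  { ω₃, ω₅, ω₆ }  = { ω₅ } ∪ { ω₃, ω₆ }
  { ω₄, ω₅, ω₆ }  = { ω₆ } ∪ { ω₄, ω₅ }
  { ω₁, ω₂, ω₃, ω₄ }  = { ω₁, ω₃ } ∪ { ω₂, ω₄ }
  { ω₁, ω₂, ω₄, ω₆ }  = { ω₂, ω₄, ω₆ } ∪ { ω₁, ω₂ }
  { ω₁, ω₂, ω₅, ω₆ }  = { ω₂, ω₆ } ∪ { ω₁, ω₅ }
  { ω₁, ω₃, ω₄, ω₆ }  = { ω₁, ω₃ } ∪ { ω₃, ω₄, ω₆ }
  { ω₁, ω₄, ω₅, ω₆ }  = { ω₁, ω₄, ω₅ } ∪ { ω₆ }
  { ω₂, ω₃, ω₄, ω₅ }  = { ω₃ } ∪ { ω₂, ω₄, ω₅ }
  { ω₂, ω₃, ω₅, ω₆ }  = { ω₂, ω₃, ω₆ } ∪ { ω₅ }
  (now 60)
Step 5: 4 new —
  { ω₁, ω₄ }  = { ω₂, ω₃, ω₅, ω₆ }ᶜ
  { ω₁, ω₆ }  = { ω₂, ω₃, ω₄, ω₅ }ᶜ
  { ω₁, ω₄, ω₆ }  = { ω₄, ω₆ } ∪ { ω₁ }
  { ω₂, ω₃, ω₅ }  = { ω₂, ω₅ } ∪ { ω₃, ω₅ }
  (now 64)
Step 6 adds nothing — fixpoint reached.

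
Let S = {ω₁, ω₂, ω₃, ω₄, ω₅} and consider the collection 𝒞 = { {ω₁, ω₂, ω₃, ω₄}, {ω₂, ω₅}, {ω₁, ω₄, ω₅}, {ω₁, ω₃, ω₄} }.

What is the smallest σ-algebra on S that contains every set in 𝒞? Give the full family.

Answer: σ(𝒞) = { {}, {ω₂}, {ω₃}, {ω₅}, {ω₁, ω₄}, {ω₂, ω₃}, {ω₂, ω₅}, {ω₃, ω₅}, {ω₁, ω₂, ω₄}, {ω₁, ω₃, ω₄}, {ω₁, ω₄, ω₅}, {ω₂, ω₃, ω₅}, {ω₁, ω₂, ω₃, ω₄}, {ω₁, ω₂, ω₄, ω₅}, {ω₁, ω₃, ω₄, ω₅}, S }

Check:
Initial family (6 sets): { {}, {ω₂, ω₅}, {ω₁, ω₃, ω₄}, {ω₁, ω₄, ω₅}, {ω₁, ω₂, ω₃, ω₄}, S }.
Iteration 1: +4 →
  {ω₅}  = complement {ω₁, ω₂, ω₃, ω₄}
  {ω₂, ω₃}  = complement {ω₁, ω₄, ω₅}
  {ω₁, ω₂, ω₄, ω₅}  = {ω₁, ω₄, ω₅} ∪ {ω₂, ω₅}
  {ω₁, ω₃, ω₄, ω₅}  = {ω₁, ω₄, ω₅} ∪ {ω₁, ω₃, ω₄}
  [10 total]
Iteration 2: 3 new —
  {ω₂}  = complement {ω₁, ω₃, ω₄, ω₅}
  {ω₃}  = complement {ω₁, ω₂, ω₄, ω₅}
  {ω₂, ω₃, ω₅}  = {ω₂, ω₅} ∪ {ω₂, ω₃}
  [13 total]
Iteration 3 (2 new):
  {ω₁, ω₄}  = complement {ω₂, ω₃, ω₅}
  {ω₃, ω₅}  = {ω₃} ∪ {ω₅}
  [15 total]
Iteration 4: +1 →
  {ω₁, ω₂, ω₄}  = complement {ω₃, ω₅}
  [16 total]
Iteration 5: no new sets; the family is a σ-algebra.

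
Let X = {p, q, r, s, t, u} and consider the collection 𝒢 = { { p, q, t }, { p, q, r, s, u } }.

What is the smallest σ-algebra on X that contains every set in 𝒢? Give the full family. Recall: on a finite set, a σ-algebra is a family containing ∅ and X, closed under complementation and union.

σ(𝒢) = { ∅, { t }, { p, q }, { p, q, t }, { r, s, u }, { r, s, t, u }, { p, q, r, s, u }, X }

Trace:
Begin from { ∅, { p, q, t }, { p, q, r, s, u }, X } (that is, 𝒢 plus ∅ and X).
Pass 1: 2 new —
  { t }  = { p, q, r, s, u }ᶜ
  { r, s, u }  = { p, q, t }ᶜ
Pass 2: +1 →
  { r, s, t, u }  = { r, s, u } ∪ { t }
Pass 3. New:
  { p, q }  = { r, s, t, u }ᶜ
Pass 4 adds nothing — fixpoint reached.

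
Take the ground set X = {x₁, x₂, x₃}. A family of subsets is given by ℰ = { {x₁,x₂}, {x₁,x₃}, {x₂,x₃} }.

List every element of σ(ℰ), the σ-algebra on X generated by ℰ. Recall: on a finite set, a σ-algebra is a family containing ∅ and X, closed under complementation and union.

σ(ℰ) (8 sets): { {}, {x₁}, {x₂}, {x₃}, {x₁,x₂}, {x₁,x₃}, {x₂,x₃}, X }

Check:
Seed the family with ℰ together with ∅ and X: { {}, {x₁,x₂}, {x₁,x₃}, {x₂,x₃}, X }.
Pass 1. New:
  {x₁}  = ᶜ of {x₂,x₃}
  {x₂}  = ᶜ of {x₁,x₃}
  {x₃}  = ᶜ of {x₁,x₂}
Pass 2: stable.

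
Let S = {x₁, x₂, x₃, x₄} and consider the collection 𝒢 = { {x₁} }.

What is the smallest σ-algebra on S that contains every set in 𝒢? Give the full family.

σ(𝒢) (4 sets): { ∅, {x₁}, {x₂, x₃, x₄}, S }

Working:
Seed the family with 𝒢 together with ∅ and S: { ∅, {x₁}, S }.
Pass 1: 1 new —
  {x₂, x₃, x₄}  = complement {x₁}
  — 4 sets.
Pass 2: stable.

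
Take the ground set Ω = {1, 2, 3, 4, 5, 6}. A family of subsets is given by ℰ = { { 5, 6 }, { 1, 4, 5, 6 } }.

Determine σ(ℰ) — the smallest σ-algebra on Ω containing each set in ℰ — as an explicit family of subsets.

Begin from { {  }, { 5, 6 }, { 1, 4, 5, 6 }, Ω } (that is, ℰ plus ∅ and Ω).
Iteration 1: +2 →
  { 2, 3 }  = { 1, 4, 5, 6 }ᶜ
  { 1, 2, 3, 4 }  = { 5, 6 }ᶜ
  |family| = 6
Iteration 2. New:
  { 2, 3, 5, 6 }  = { 2, 3 } ∪ { 5, 6 }
  |family| = 7
Iteration 3 adds 1:
  { 1, 4 }  = { 2, 3, 5, 6 }ᶜ
  |family| = 8
Iteration 4: no new sets; the family is a σ-algebra.

|σ(ℰ)| = 8.  σ(ℰ) = { {  }, { 1, 4 }, { 2, 3 }, { 5, 6 }, { 1, 2, 3, 4 }, { 1, 4, 5, 6 }, { 2, 3, 5, 6 }, Ω }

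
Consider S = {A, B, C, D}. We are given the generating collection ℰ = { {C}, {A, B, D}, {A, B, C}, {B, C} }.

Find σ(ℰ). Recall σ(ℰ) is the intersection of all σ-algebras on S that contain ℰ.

Seed the family with ℰ together with ∅ and S: { ∅, {C}, {B, C}, {A, B, C}, {A, B, D}, S }.
Pass 1 (2 new):
  {D}  = ᶜ of {A, B, C}
  {A, D}  = ᶜ of {B, C}
  [8 total]
Pass 2 adds 3:
  {C, D}  = {D} ∪ {C}
  {A, C, D}  = {C} ∪ {A, D}
  {B, C, D}  = {D} ∪ {B, C}
  [11 total]
Pass 3 (3 new):
  {A}  = ᶜ of {B, C, D}
  {B}  = ᶜ of {A, C, D}
  {A, B}  = ᶜ of {C, D}
  [14 total]
Pass 4. New:
  {A, C}  = {C} ∪ {A}
  {B, D}  = {D} ∪ {B}
  [16 total]
Pass 5: closed — nothing new.

Hence σ(ℰ) has 16 members: { ∅, {A}, {B}, {C}, {D}, {A, B}, {A, C}, {A, D}, {B, C}, {B, D}, {C, D}, {A, B, C}, {A, B, D}, {A, C, D}, {B, C, D}, S }.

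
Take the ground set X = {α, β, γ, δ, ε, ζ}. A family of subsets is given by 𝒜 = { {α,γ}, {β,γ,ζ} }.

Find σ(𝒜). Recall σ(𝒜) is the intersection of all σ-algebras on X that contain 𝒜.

Initial family (4 sets): { {}, {α,γ}, {β,γ,ζ}, X }.
Round 1. New:
  {α,δ,ε}  = ᶜ of {β,γ,ζ}
  {α,β,γ,ζ}  = {α,γ} ∪ {β,γ,ζ}
  {β,δ,ε,ζ}  = ᶜ of {α,γ}
  (now 7)
Round 2: +4 →
  {δ,ε}  = ᶜ of {α,β,γ,ζ}
  {α,γ,δ,ε}  = {α,δ,ε} ∪ {α,γ}
  {α,β,δ,ε,ζ}  = {α,δ,ε} ∪ {β,δ,ε,ζ}
  {β,γ,δ,ε,ζ}  = {β,δ,ε,ζ} ∪ {β,γ,ζ}
  (now 11)
Round 3 (3 new):
  {α}  = ᶜ of {β,γ,δ,ε,ζ}
  {γ}  = ᶜ of {α,β,δ,ε,ζ}
  {β,ζ}  = ᶜ of {α,γ,δ,ε}
  (now 14)
Round 4 (2 new):
  {α,β,ζ}  = {β,ζ} ∪ {α}
  {γ,δ,ε}  = {δ,ε} ∪ {γ}
  (now 16)
After Round 5 the family is unchanged; done.

σ(𝒜) = { {}, {α}, {γ}, {α,γ}, {β,ζ}, {δ,ε}, {α,β,ζ}, {α,δ,ε}, {β,γ,ζ}, {γ,δ,ε}, {α,β,γ,ζ}, {α,γ,δ,ε}, {β,δ,ε,ζ}, {α,β,δ,ε,ζ}, {β,γ,δ,ε,ζ}, X }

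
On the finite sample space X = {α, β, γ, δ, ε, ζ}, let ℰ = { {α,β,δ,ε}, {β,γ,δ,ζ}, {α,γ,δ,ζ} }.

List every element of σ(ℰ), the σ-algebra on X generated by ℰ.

Begin from { {}, {α,β,δ,ε}, {α,γ,δ,ζ}, {β,γ,δ,ζ}, X } (that is, ℰ plus ∅ and X).
Round 1 (4 new):
  {α,ε}  = {β,γ,δ,ζ}ᶜ
  {β,ε}  = {α,γ,δ,ζ}ᶜ
  {γ,ζ}  = {α,β,δ,ε}ᶜ
  {α,β,γ,δ,ζ}  = {β,γ,δ,ζ} ∪ {α,γ,δ,ζ}
  |family| = 9
Round 2: +6 →
  {ε}  = {α,β,γ,δ,ζ}ᶜ
  {α,β,ε}  = {β,ε} ∪ {α,ε}
  {α,γ,ε,ζ}  = {γ,ζ} ∪ {α,ε}
  {β,γ,ε,ζ}  = {β,ε} ∪ {γ,ζ}
  {α,γ,δ,ε,ζ}  = {α,γ,δ,ζ} ∪ {α,ε}
  {β,γ,δ,ε,ζ}  = {β,ε} ∪ {β,γ,δ,ζ}
  |family| = 15
Round 3: +7 →
  {α}  = {β,γ,δ,ε,ζ}ᶜ
  {β}  = {α,γ,δ,ε,ζ}ᶜ
  {α,δ}  = {β,γ,ε,ζ}ᶜ
  {β,δ}  = {α,γ,ε,ζ}ᶜ
  {γ,δ,ζ}  = {α,β,ε}ᶜ
  {γ,ε,ζ}  = {γ,ζ} ∪ {ε}
  {α,β,γ,ε,ζ}  = {α,γ,ε,ζ} ∪ {β,ε}
  |family| = 22
Round 4 (8 new):
  {δ}  = {α,β,γ,ε,ζ}ᶜ
  {α,β}  = {β} ∪ {α}
  {α,β,δ}  = {γ,ε,ζ}ᶜ
  {α,γ,ζ}  = {γ,ζ} ∪ {α}
  {α,δ,ε}  = {α,δ} ∪ {α,ε}
  {β,γ,ζ}  = {β} ∪ {γ,ζ}
  {β,δ,ε}  = {β,ε} ∪ {β,δ}
  {γ,δ,ε,ζ}  = {γ,δ,ζ} ∪ {ε}
  |family| = 30
Round 5. New:
  {δ,ε}  = {ε} ∪ {δ}
  {α,β,γ,ζ}  = {α,β} ∪ {α,γ,ζ}
  |family| = 32
After Round 6 the family is unchanged; done.

Hence σ(ℰ) has 32 members: { {}, {α}, {β}, {δ}, {ε}, {α,β}, {α,δ}, {α,ε}, {β,δ}, {β,ε}, {γ,ζ}, {δ,ε}, {α,β,δ}, {α,β,ε}, {α,γ,ζ}, {α,δ,ε}, {β,γ,ζ}, {β,δ,ε}, {γ,δ,ζ}, {γ,ε,ζ}, {α,β,γ,ζ}, {α,β,δ,ε}, {α,γ,δ,ζ}, {α,γ,ε,ζ}, {β,γ,δ,ζ}, {β,γ,ε,ζ}, {γ,δ,ε,ζ}, {α,β,γ,δ,ζ}, {α,β,γ,ε,ζ}, {α,γ,δ,ε,ζ}, {β,γ,δ,ε,ζ}, X }.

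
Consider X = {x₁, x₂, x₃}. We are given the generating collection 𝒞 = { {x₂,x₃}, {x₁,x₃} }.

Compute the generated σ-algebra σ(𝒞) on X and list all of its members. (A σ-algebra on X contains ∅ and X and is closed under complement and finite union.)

Begin from { ∅, {x₁,x₃}, {x₂,x₃}, X } (that is, 𝒞 plus ∅ and X).
Round 1 adds 2:
  {x₁}  = {x₂,x₃}ᶜ
  {x₂}  = {x₁,x₃}ᶜ
  — 6 sets.
Round 2: 1 new —
  {x₁,x₂}  = {x₂} ∪ {x₁}
  — 7 sets.
Round 3. New:
  {x₃}  = {x₁,x₂}ᶜ
  — 8 sets.
Round 4: already closed under ᶜ and ∪.

Therefore σ(𝒞) = { ∅, {x₁}, {x₂}, {x₃}, {x₁,x₂}, {x₁,x₃}, {x₂,x₃}, X } (|σ(𝒞)| = 8).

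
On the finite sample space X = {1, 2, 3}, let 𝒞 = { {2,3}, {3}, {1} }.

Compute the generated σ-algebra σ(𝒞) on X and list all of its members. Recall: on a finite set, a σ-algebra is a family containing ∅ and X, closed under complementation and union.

Initial family (5 sets): { ∅, {1}, {3}, {2,3}, X }.
Iteration 1: 2 new —
  {1,2}  = {3}ᶜ
  {1,3}  = {3} ∪ {1}
  [7 total]
Iteration 2 (1 new):
  {2}  = {1,3}ᶜ
  [8 total]
Iteration 3: stable.

Therefore σ(𝒞) = { ∅, {1}, {2}, {3}, {1,2}, {1,3}, {2,3}, X } (|σ(𝒞)| = 8).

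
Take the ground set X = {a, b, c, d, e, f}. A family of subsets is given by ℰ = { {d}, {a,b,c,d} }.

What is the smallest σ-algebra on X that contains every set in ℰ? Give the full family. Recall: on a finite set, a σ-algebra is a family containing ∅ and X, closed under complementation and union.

σ(ℰ) = { {}, {d}, {e,f}, {a,b,c}, {d,e,f}, {a,b,c,d}, {a,b,c,e,f}, X }

Check:
Seed the family with ℰ together with ∅ and X: { {}, {d}, {a,b,c,d}, X }.
Step 1 adds 2:
  {e,f}  = X∖{a,b,c,d}
  {a,b,c,e,f}  = X∖{d}
  [6 total]
Step 2 (1 new):
  {d,e,f}  = {e,f} ∪ {d}
  [7 total]
Step 3 (1 new):
  {a,b,c}  = X∖{d,e,f}
  [8 total]
Step 4: closed — nothing new.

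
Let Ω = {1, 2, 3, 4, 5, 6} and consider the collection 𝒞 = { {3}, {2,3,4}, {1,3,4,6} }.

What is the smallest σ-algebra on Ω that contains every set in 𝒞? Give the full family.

Answer: σ(𝒞) = { {}, {2}, {3}, {4}, {5}, {1,6}, {2,3}, {2,4}, {2,5}, {3,4}, {3,5}, {4,5}, {1,2,6}, {1,3,6}, {1,4,6}, {1,5,6}, {2,3,4}, {2,3,5}, {2,4,5}, {3,4,5}, {1,2,3,6}, {1,2,4,6}, {1,2,5,6}, {1,3,4,6}, {1,3,5,6}, {1,4,5,6}, {2,3,4,5}, {1,2,3,4,6}, {1,2,3,5,6}, {1,2,4,5,6}, {1,3,4,5,6}, Ω }

Trace:
Initial family (5 sets): { {}, {3}, {2,3,4}, {1,3,4,6}, Ω }.
Pass 1: 4 new —
  {2,5}  = ᶜ of {1,3,4,6}
  {1,5,6}  = ᶜ of {2,3,4}
  {1,2,3,4,6}  = {2,3,4} ∪ {1,3,4,6}
  {1,2,4,5,6}  = ᶜ of {3}
  [9 total]
Pass 2: +6 →
  {5}  = ᶜ of {1,2,3,4,6}
  {2,3,5}  = {2,5} ∪ {3}
  {1,2,5,6}  = {2,5} ∪ {1,5,6}
  {1,3,5,6}  = {3} ∪ {1,5,6}
  {2,3,4,5}  = {2,5} ∪ {2,3,4}
  {1,3,4,5,6}  = {1,5,6} ∪ {1,3,4,6}
  [15 total]
Pass 3 adds 7:
  {2}  = ᶜ of {1,3,4,5,6}
  {1,6}  = ᶜ of {2,3,4,5}
  {2,4}  = ᶜ of {1,3,5,6}
  {3,4}  = ᶜ of {1,2,5,6}
  {3,5}  = {3} ∪ {5}
  {1,4,6}  = ᶜ of {2,3,5}
  {1,2,3,5,6}  = {1,3,5,6} ∪ {2,5}
  [22 total]
Pass 4. New:
  {4}  = ᶜ of {1,2,3,5,6}
  {2,3}  = {2} ∪ {3}
  {1,2,6}  = {1,6} ∪ {2}
  {1,3,6}  = {1,6} ∪ {3}
  {2,4,5}  = {2,5} ∪ {2,4}
  {3,4,5}  = {3,4} ∪ {3,5}
  {1,2,4,6}  = ᶜ of {3,5}
  {1,4,5,6}  = {1,4,6} ∪ {1,5,6}
  [30 total]
Pass 5 adds 2:
  {4,5}  = {5} ∪ {4}
  {1,2,3,6}  = {1,3,6} ∪ {2}
  [32 total]
Pass 6: already closed under ᶜ and ∪.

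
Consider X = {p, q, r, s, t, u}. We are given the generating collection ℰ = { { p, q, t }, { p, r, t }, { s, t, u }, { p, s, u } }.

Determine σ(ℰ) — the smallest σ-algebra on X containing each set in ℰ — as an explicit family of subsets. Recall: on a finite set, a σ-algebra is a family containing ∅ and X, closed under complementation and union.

Take S₀ = ℰ ∪ {∅, X} = { ∅, { p, q, t }, { p, r, t }, { p, s, u }, { s, t, u }, X }.
Pass 1 adds 8:
  { p, q, r }  = ᶜ of { s, t, u }
  { q, r, t }  = ᶜ of { p, s, u }
  { q, s, u }  = ᶜ of { p, r, t }
  { r, s, u }  = ᶜ of { p, q, t }
  { p, q, r, t }  = { p, q, t } ∪ { p, r, t }
  { p, s, t, u }  = { p, s, u } ∪ { s, t, u }
  { p, q, s, t, u }  = { p, q, t } ∪ { p, s, u }
  { p, r, s, t, u }  = { p, r, t } ∪ { p, s, u }
Pass 2: +11 →
  { q }  = ᶜ of { p, r, s, t, u }
  { r }  = ᶜ of { p, q, s, t, u }
  { q, r }  = ᶜ of { p, s, t, u }
  { s, u }  = ᶜ of { p, q, r, t }
  { p, q, s, u }  = { q, s, u } ∪ { p, s, u }
  { p, r, s, u }  = { p, s, u } ∪ { r, s, u }
  { q, r, s, u }  = { q, s, u } ∪ { r, s, u }
  { q, s, t, u }  = { q, s, u } ∪ { s, t, u }
  { r, s, t, u }  = { r, s, u } ∪ { s, t, u }
  { p, q, r, s, u }  = { q, s, u } ∪ { p, q, r }
  { q, r, s, t, u }  = { q, s, u } ∪ { q, r, t }
Pass 3 (7 new):
  { p }  = ᶜ of { q, r, s, t, u }
  { t }  = ᶜ of { p, q, r, s, u }
  { p, q }  = ᶜ of { r, s, t, u }
  { p, r }  = ᶜ of { q, s, t, u }
  { p, t }  = ᶜ of { q, r, s, u }
  { q, t }  = ᶜ of { p, r, s, u }
  { r, t }  = ᶜ of { p, q, s, u }
Pass 4: stable.

Therefore σ(ℰ) = { ∅, { p }, { q }, { r }, { t }, { p, q }, { p, r }, { p, t }, { q, r }, { q, t }, { r, t }, { s, u }, { p, q, r }, { p, q, t }, { p, r, t }, { p, s, u }, { q, r, t }, { q, s, u }, { r, s, u }, { s, t, u }, { p, q, r, t }, { p, q, s, u }, { p, r, s, u }, { p, s, t, u }, { q, r, s, u }, { q, s, t, u }, { r, s, t, u }, { p, q, r, s, u }, { p, q, s, t, u }, { p, r, s, t, u }, { q, r, s, t, u }, X } (|σ(ℰ)| = 32).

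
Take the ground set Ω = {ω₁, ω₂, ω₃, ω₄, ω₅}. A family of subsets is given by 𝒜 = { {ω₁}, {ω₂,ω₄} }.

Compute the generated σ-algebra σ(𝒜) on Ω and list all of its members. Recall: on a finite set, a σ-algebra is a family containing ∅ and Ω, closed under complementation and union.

Initial family (4 sets): { ∅, {ω₁}, {ω₂,ω₄}, Ω }.
Round 1. New:
  {ω₁,ω₂,ω₄}  = {ω₁} ∪ {ω₂,ω₄}
  {ω₁,ω₃,ω₅}  = {ω₂,ω₄}ᶜ
  {ω₂,ω₃,ω₄,ω₅}  = {ω₁}ᶜ
  — 7 sets.
Round 2: +1 →
  {ω₃,ω₅}  = {ω₁,ω₂,ω₄}ᶜ
  — 8 sets.
Round 3 adds nothing — fixpoint reached.

|σ(𝒜)| = 8.  σ(𝒜) = { ∅, {ω₁}, {ω₂,ω₄}, {ω₃,ω₅}, {ω₁,ω₂,ω₄}, {ω₁,ω₃,ω₅}, {ω₂,ω₃,ω₄,ω₅}, Ω }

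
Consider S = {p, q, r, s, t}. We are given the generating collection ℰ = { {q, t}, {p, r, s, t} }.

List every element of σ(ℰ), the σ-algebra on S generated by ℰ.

σ(ℰ) = { {}, {q}, {t}, {q, t}, {p, r, s}, {p, q, r, s}, {p, r, s, t}, S }

Working:
Start: ℰ ∪ {∅, S} = { {}, {q, t}, {p, r, s, t}, S }.
Step 1: +2 →
  {q}  = complement {p, r, s, t}
  {p, r, s}  = complement {q, t}
  (now 6)
Step 2 adds 1:
  {p, q, r, s}  = {p, r, s} ∪ {q}
  (now 7)
Step 3: 1 new —
  {t}  = complement {p, q, r, s}
  (now 8)
Step 4: no new sets; the family is a σ-algebra.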